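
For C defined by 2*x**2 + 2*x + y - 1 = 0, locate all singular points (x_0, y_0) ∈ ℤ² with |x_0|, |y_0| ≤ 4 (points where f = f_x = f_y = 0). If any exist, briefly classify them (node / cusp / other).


No singular points in the scanned grid; C is smooth there.

Compute partial derivatives:
  f_x = 4*x + 2.
  f_y = 1.
f_y = 1 is a nonzero constant, so f_y never vanishes: no point (x, y) can satisfy f = f_x = f_y = 0. In particular no (x, y) ∈ {−4, ..., 4}² is singular; the curve is smooth.


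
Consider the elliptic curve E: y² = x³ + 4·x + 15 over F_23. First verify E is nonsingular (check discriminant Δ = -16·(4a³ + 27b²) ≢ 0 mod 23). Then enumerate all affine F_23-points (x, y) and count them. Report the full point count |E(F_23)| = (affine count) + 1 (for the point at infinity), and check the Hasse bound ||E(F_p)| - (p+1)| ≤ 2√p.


Affine points = {(2, 10), (2, 13), (3, 10), (3, 13), (4, 7), (4, 16), (6, 5), (6, 18), (7, 8), (7, 15), (14, 3), (14, 20), (15, 0), (16, 9), (16, 14), (18, 10), (18, 13), (19, 2), (19, 21)}; affine count = 19; |E(F_23)| = 20.

Discriminant check: Δ ∝ 4a³ + 27b² = 4·4³ + 27·15² = 4·64 + 27·225 ≡ 6 (mod 23). Nonzero ⇒ E is nonsingular.
For each x ∈ F_23, compute rhs = x³ + 4·x + 15 mod 23, then count y ∈ F_23 with y² ≡ rhs.
  x = 0: rhs = 15, matching y values: none (0 points).
  x = 1: rhs = 20, matching y values: none (0 points).
  x = 2: rhs = 8, matching y values: 10, 13 (2 points).
  x = 3: rhs = 8, matching y values: 10, 13 (2 points).
  x = 4: rhs = 3, matching y values: 7, 16 (2 points).
  x = 5: rhs = 22, matching y values: none (0 points).
  x = 6: rhs = 2, matching y values: 5, 18 (2 points).
  x = 7: rhs = 18, matching y values: 8, 15 (2 points).
  x = 8: rhs = 7, matching y values: none (0 points).
  x = 9: rhs = 21, matching y values: none (0 points).
  x = 10: rhs = 20, matching y values: none (0 points).
  x = 11: rhs = 10, matching y values: none (0 points).
  x = 12: rhs = 20, matching y values: none (0 points).
  x = 13: rhs = 10, matching y values: none (0 points).
  x = 14: rhs = 9, matching y values: 3, 20 (2 points).
  x = 15: rhs = 0, matching y values: 0 (1 points).
  x = 16: rhs = 12, matching y values: 9, 14 (2 points).
  x = 17: rhs = 5, matching y values: none (0 points).
  x = 18: rhs = 8, matching y values: 10, 13 (2 points).
  x = 19: rhs = 4, matching y values: 2, 21 (2 points).
  x = 20: rhs = 22, matching y values: none (0 points).
  x = 21: rhs = 22, matching y values: none (0 points).
  x = 22: rhs = 10, matching y values: none (0 points).
Total affine count: 19.
Full point count |E(F_23)| = 19 + 1 = 20.
Hasse bound: |20 − (23+1)| = |-4| = 4 ≤ 2√23 ≈ 9.5917 ✓.


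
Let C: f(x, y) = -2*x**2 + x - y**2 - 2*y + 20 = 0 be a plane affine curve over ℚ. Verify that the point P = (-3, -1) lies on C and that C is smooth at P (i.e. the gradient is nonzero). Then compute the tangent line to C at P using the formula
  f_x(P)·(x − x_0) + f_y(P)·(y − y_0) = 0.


Tangent line at P: 13*x + 39 = 0.

Step 1: f(-3, -1) = 0, so P lies on C.
Step 2: partial derivatives
  f_x(x, y) = 1 - 4*x, f_y(x, y) = -2*y - 2.
  f_x(P) = 13, f_y(P) = 0 (gradient nonzero, so P is smooth).
Step 3: tangent line at P: 13·(x − -3) + 0·(y − -1) = 0.
Expanding: 13*x + 39 = 0.


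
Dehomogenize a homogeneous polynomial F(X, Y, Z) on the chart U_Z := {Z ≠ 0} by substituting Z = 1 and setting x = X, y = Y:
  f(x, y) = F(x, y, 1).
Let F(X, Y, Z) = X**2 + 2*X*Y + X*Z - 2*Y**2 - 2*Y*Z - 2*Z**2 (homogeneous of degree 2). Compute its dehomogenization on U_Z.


f(x, y) = x**2 + 2*x*y + x - 2*y**2 - 2*y - 2

On U_Z we set Z = 1. Each monomial c·X^i·Y^j·Z^k in F becomes c·x^i·y^j·1^k = c·x^i·y^j.
Substituting Z = 1: F(X, Y, 1) = x**2 + 2*x*y + x - 2*y**2 - 2*y - 2.
Note: deg(f) ≤ deg(F) = 2; strict inequality happens when F is divisible by Z (lost terms).


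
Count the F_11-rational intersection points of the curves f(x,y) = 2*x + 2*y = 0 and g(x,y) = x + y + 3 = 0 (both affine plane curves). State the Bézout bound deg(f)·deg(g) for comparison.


Common zeros: ∅; count = 0; Bézout bound = 1.

deg(f) = 1, deg(g) = 1, so Bézout bound = 1.
Scan x ∈ F_11. For each x, list the y ∈ F_11 with f(x, y) ≡ 0 and those with g(x, y) ≡ 0 (mod 11); the common zeros in that column are the intersection.
  x = 0: f ≡ 0 at y ∈ {0}; g ≡ 0 at y ∈ {8}; common: ∅.
  x = 1: f ≡ 0 at y ∈ {10}; g ≡ 0 at y ∈ {7}; common: ∅.
  x = 2: f ≡ 0 at y ∈ {9}; g ≡ 0 at y ∈ {6}; common: ∅.
  x = 3: f ≡ 0 at y ∈ {8}; g ≡ 0 at y ∈ {5}; common: ∅.
  x = 4: f ≡ 0 at y ∈ {7}; g ≡ 0 at y ∈ {4}; common: ∅.
  x = 5: f ≡ 0 at y ∈ {6}; g ≡ 0 at y ∈ {3}; common: ∅.
  x = 6: f ≡ 0 at y ∈ {5}; g ≡ 0 at y ∈ {2}; common: ∅.
  x = 7: f ≡ 0 at y ∈ {4}; g ≡ 0 at y ∈ {1}; common: ∅.
  x = 8: f ≡ 0 at y ∈ {3}; g ≡ 0 at y ∈ {0}; common: ∅.
  x = 9: f ≡ 0 at y ∈ {2}; g ≡ 0 at y ∈ {10}; common: ∅.
  x = 10: f ≡ 0 at y ∈ {1}; g ≡ 0 at y ∈ {9}; common: ∅.
Collecting: common zeros = ∅, so the count is 0.
Comparison with the Bézout bound: 0 ≤ 1 = deg(f)·deg(g), as expected for curves with no common component (the affine F_11-count falls short of the bound because intersections may lie at infinity, over extension fields, or carry multiplicity).


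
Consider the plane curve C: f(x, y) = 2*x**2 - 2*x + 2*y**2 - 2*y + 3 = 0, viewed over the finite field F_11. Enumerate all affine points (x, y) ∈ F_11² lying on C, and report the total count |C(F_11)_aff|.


Affine F_11-points: {(2, 2), (2, 10), (3, 5), (3, 7), (5, 3), (5, 9), (7, 3), (7, 9), (9, 5), (9, 7), (10, 2), (10, 10)}; count = 12.

For each of the 121 pairs (x, y) ∈ F_11², evaluate f(x, y) mod 11. Record the zeros.
  x = 0: [0↦3, 1↦3, 2↦7, 3↦4, 4↦5, 5↦10, 6↦8, 7↦10, 8↦5, 9↦4, 10↦7]  zeros at y ∈ ∅
  x = 1: [0↦3, 1↦3, 2↦7, 3↦4, 4↦5, 5↦10, 6↦8, 7↦10, 8↦5, 9↦4, 10↦7]  zeros at y ∈ ∅
  x = 2: [0↦7, 1↦7, 2↦0, 3↦8, 4↦9, 5↦3, 6↦1, 7↦3, 8↦9, 9↦8, 10↦0]  zeros at y ∈ {2, 10}
  x = 3: [0↦4, 1↦4, 2↦8, 3↦5, 4↦6, 5↦0, 6↦9, 7↦0, 8↦6, 9↦5, 10↦8]  zeros at y ∈ {5, 7}
  x = 4: [0↦5, 1↦5, 2↦9, 3↦6, 4↦7, 5↦1, 6↦10, 7↦1, 8↦7, 9↦6, 10↦9]  zeros at y ∈ ∅
  x = 5: [0↦10, 1↦10, 2↦3, 3↦0, 4↦1, 5↦6, 6↦4, 7↦6, 8↦1, 9↦0, 10↦3]  zeros at y ∈ {3, 9}
  x = 6: [0↦8, 1↦8, 2↦1, 3↦9, 4↦10, 5↦4, 6↦2, 7↦4, 8↦10, 9↦9, 10↦1]  zeros at y ∈ ∅
  x = 7: [0↦10, 1↦10, 2↦3, 3↦0, 4↦1, 5↦6, 6↦4, 7↦6, 8↦1, 9↦0, 10↦3]  zeros at y ∈ {3, 9}
  x = 8: [0↦5, 1↦5, 2↦9, 3↦6, 4↦7, 5↦1, 6↦10, 7↦1, 8↦7, 9↦6, 10↦9]  zeros at y ∈ ∅
  x = 9: [0↦4, 1↦4, 2↦8, 3↦5, 4↦6, 5↦0, 6↦9, 7↦0, 8↦6, 9↦5, 10↦8]  zeros at y ∈ {5, 7}
  x = 10: [0↦7, 1↦7, 2↦0, 3↦8, 4↦9, 5↦3, 6↦1, 7↦3, 8↦9, 9↦8, 10↦0]  zeros at y ∈ {2, 10}
Collecting zeros: affine points = {(2, 2), (2, 10), (3, 5), (3, 7), (5, 3), (5, 9), (7, 3), (7, 9), (9, 5), (9, 7), (10, 2), (10, 10)}.
Total count |C(F_11)_aff| = 12.


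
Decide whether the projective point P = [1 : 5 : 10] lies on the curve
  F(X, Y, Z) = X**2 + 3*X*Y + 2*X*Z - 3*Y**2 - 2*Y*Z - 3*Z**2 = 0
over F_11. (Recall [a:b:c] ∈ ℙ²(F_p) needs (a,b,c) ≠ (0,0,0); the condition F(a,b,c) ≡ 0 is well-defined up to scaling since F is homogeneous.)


F(1,5,10) ≡ 1 (mod 11); P is NOT on the curve.

Evaluate F(1, 5, 10) term-by-term (mod 11).
  X**2 ↦ 1·1·1·1 = 1
  3*X*Y ↦ 3·1·5·1 = 15
  2*X*Z ↦ 2·1·1·10 = 20
  -3*Y**2 ↦ -3·1·25·1 = -75
  -2*Y*Z ↦ -2·1·5·10 = -100
  -3*Z**2 ↦ -3·1·1·100 = -300
Sum: F(1, 5, 10) = (1) + (15) + (20) + (-75) + (-100) + (-300) = -439.
Reducing mod 11: -439 ≡ 1 (mod 11).
Since F(a, b, c) ≡ 1 ≠ 0 (mod 11), P does NOT lie on the curve.


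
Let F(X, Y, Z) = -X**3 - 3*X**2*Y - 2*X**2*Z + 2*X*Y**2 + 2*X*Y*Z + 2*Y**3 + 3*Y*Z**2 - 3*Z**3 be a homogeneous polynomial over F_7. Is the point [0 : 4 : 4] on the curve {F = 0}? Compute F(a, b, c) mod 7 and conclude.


F(0,4,4) ≡ 2 (mod 7); P is NOT on the curve.

Evaluate F(0, 4, 4) term-by-term (mod 7).
  -X**3 ↦ -1·0·1·1 = 0
  -3*X**2*Y ↦ -3·0·4·1 = 0
  -2*X**2*Z ↦ -2·0·1·4 = 0
  2*X*Y**2 ↦ 2·0·16·1 = 0
  2*X*Y*Z ↦ 2·0·4·4 = 0
  2*Y**3 ↦ 2·1·64·1 = 128
  3*Y*Z**2 ↦ 3·1·4·16 = 192
  -3*Z**3 ↦ -3·1·1·64 = -192
Sum: F(0, 4, 4) = (0) + (0) + (0) + (0) + (0) + (128) + (192) + (-192) = 128.
Reducing mod 7: 128 ≡ 2 (mod 7).
Since F(a, b, c) ≡ 2 ≠ 0 (mod 7), P does NOT lie on the curve.


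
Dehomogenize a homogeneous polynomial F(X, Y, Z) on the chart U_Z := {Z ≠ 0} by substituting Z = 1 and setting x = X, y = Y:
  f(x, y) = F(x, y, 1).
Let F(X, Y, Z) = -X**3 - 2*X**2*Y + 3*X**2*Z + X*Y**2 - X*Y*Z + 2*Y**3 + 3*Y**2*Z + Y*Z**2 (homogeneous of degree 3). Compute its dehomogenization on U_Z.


f(x, y) = -x**3 - 2*x**2*y + 3*x**2 + x*y**2 - x*y + 2*y**3 + 3*y**2 + y

On U_Z we set Z = 1. Each monomial c·X^i·Y^j·Z^k in F becomes c·x^i·y^j·1^k = c·x^i·y^j.
Substituting Z = 1: F(X, Y, 1) = -x**3 - 2*x**2*y + 3*x**2 + x*y**2 - x*y + 2*y**3 + 3*y**2 + y.
Note: deg(f) ≤ deg(F) = 3; strict inequality happens when F is divisible by Z (lost terms).


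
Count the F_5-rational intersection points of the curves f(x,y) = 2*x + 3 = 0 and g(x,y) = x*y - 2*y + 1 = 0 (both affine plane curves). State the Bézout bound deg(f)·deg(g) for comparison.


Common zeros: {(1, 1)}; count = 1; Bézout bound = 2.

deg(f) = 1, deg(g) = 2, so Bézout bound = 2.
Scan x ∈ F_5. For each x, list the y ∈ F_5 with f(x, y) ≡ 0 and those with g(x, y) ≡ 0 (mod 5); the common zeros in that column are the intersection.
  x = 0: f ≡ 0 at y ∈ ∅; g ≡ 0 at y ∈ {3}; common: ∅.
  x = 1: f ≡ 0 at y ∈ {0, 1, 2, 3, 4}; g ≡ 0 at y ∈ {1}; common: {1}.
  x = 2: f ≡ 0 at y ∈ ∅; g ≡ 0 at y ∈ ∅; common: ∅.
  x = 3: f ≡ 0 at y ∈ ∅; g ≡ 0 at y ∈ {4}; common: ∅.
  x = 4: f ≡ 0 at y ∈ ∅; g ≡ 0 at y ∈ {2}; common: ∅.
Collecting: common zeros = {(1, 1)}, so the count is 1.
Comparison with the Bézout bound: 1 ≤ 2 = deg(f)·deg(g), as expected for curves with no common component (the affine F_5-count falls short of the bound because intersections may lie at infinity, over extension fields, or carry multiplicity).


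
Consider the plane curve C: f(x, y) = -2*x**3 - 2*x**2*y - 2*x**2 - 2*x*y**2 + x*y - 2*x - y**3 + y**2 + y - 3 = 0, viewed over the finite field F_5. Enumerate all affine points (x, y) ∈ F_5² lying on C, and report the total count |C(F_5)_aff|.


Affine F_5-points: {(0, 2), (1, 3), (2, 1), (2, 3), (3, 3), (4, 4)}; count = 6.

For each of the 25 pairs (x, y) ∈ F_5², evaluate f(x, y) mod 5. Record the zeros.
  x = 0: [0↦2, 1↦3, 2↦0, 3↦2, 4↦3]  zeros at y ∈ {2}
  x = 1: [0↦1, 1↦4, 2↦4, 3↦0, 4↦1]  zeros at y ∈ {3}
  x = 2: [0↦4, 1↦0, 2↦4, 3↦0, 4↦2]  zeros at y ∈ {1, 3}
  x = 3: [0↦4, 1↦4, 2↦3, 3↦0, 4↦4]  zeros at y ∈ {3}
  x = 4: [0↦4, 1↦4, 2↦4, 3↦3, 4↦0]  zeros at y ∈ {4}
Collecting zeros: affine points = {(0, 2), (1, 3), (2, 1), (2, 3), (3, 3), (4, 4)}.
Total count |C(F_5)_aff| = 6.


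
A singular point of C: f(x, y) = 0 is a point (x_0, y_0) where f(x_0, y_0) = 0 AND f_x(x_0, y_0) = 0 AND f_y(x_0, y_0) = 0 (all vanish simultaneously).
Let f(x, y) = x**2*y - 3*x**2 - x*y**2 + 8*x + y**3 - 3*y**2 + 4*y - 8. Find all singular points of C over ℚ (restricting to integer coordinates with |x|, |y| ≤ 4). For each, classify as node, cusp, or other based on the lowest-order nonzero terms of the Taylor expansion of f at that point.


Singular points: {(2, 2)}; classification: node.

Compute partial derivatives:
  f_x = 2*x*y - 6*x - y**2 + 8.
  f_y = x**2 - 2*x*y + 3*y**2 - 6*y + 4.
Scan x_0 ∈ {−4, ..., 4}. For each x_0, f_y(x_0, y) is a polynomial in y; find its integer roots y ∈ {−4, ..., 4}, then test f_x and f at those candidates.
  x = -4: f_y(-4, y) = 3*y**2 + 2*y + 20; no integer root y with |y| ≤ 4.
  x = -3: f_y(-3, y) = 3*y**2 + 13; no integer root y with |y| ≤ 4.
  x = -2: f_y(-2, y) = 3*y**2 - 2*y + 8; no integer root y with |y| ≤ 4.
  x = -1: f_y(-1, y) = 3*y**2 - 4*y + 5; no integer root y with |y| ≤ 4.
  x = 0: f_y(0, y) = 3*y**2 - 6*y + 4; no integer root y with |y| ≤ 4.
  x = 1: f_y(1, y) = 3*y**2 - 8*y + 5; vanishes at y ∈ {1}. (1, 1): f_x = 3 ≠ 0.
  x = 2: f_y(2, y) = 3*y**2 - 10*y + 8; vanishes at y ∈ {2}. (2, 2): f_x = 0, f = 0 — SINGULAR.
  x = 3: f_y(3, y) = 3*y**2 - 12*y + 13; no integer root y with |y| ≤ 4.
  x = 4: f_y(4, y) = 3*y**2 - 14*y + 20; no integer root y with |y| ≤ 4.
Only singular point on the grid: (2, 2).
Classify: substitute x = 2 + u, y = 2 + v and expand: f = u**2*v - u**2 - u*v**2 + v**3 + v**2.
No constant or linear terms (consistent with a singular point). Quadratic part: -u**2 + v**2. Cubic part: u**2*v - u*v**2 + v**3.
The quadratic part v**2 - u**2 = (v − u)(v + u) splits into two distinct linear factors, so there are two distinct tangent lines y − 2 = ±(x − 2) — this is a node (ordinary double point).
Classification: node.


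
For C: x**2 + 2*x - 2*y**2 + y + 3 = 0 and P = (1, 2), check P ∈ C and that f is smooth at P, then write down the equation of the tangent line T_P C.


Tangent line at P: 4*x - 7*y + 10 = 0.

Step 1: f(1, 2) = 0, so P lies on C.
Step 2: partial derivatives
  f_x(x, y) = 2*x + 2, f_y(x, y) = 1 - 4*y.
  f_x(P) = 4, f_y(P) = -7 (gradient nonzero, so P is smooth).
Step 3: tangent line at P: 4·(x − 1) + -7·(y − 2) = 0.
Expanding: 4*x - 7*y + 10 = 0.


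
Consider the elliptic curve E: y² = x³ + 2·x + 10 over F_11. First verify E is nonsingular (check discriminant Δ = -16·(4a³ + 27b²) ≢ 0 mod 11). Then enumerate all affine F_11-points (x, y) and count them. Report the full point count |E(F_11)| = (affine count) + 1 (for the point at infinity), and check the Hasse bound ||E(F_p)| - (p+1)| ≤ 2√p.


Affine points = {(2, 0), (4, 4), (4, 7), (7, 2), (7, 9), (9, 3), (9, 8)}; affine count = 7; |E(F_11)| = 8.

Discriminant check: Δ ∝ 4a³ + 27b² = 4·2³ + 27·10² = 4·8 + 27·100 ≡ 4 (mod 11). Nonzero ⇒ E is nonsingular.
For each x ∈ F_11, compute rhs = x³ + 2·x + 10 mod 11, then count y ∈ F_11 with y² ≡ rhs.
  x = 0: rhs = 10, matching y values: none (0 points).
  x = 1: rhs = 2, matching y values: none (0 points).
  x = 2: rhs = 0, matching y values: 0 (1 points).
  x = 3: rhs = 10, matching y values: none (0 points).
  x = 4: rhs = 5, matching y values: 4, 7 (2 points).
  x = 5: rhs = 2, matching y values: none (0 points).
  x = 6: rhs = 7, matching y values: none (0 points).
  x = 7: rhs = 4, matching y values: 2, 9 (2 points).
  x = 8: rhs = 10, matching y values: none (0 points).
  x = 9: rhs = 9, matching y values: 3, 8 (2 points).
  x = 10: rhs = 7, matching y values: none (0 points).
Total affine count: 7.
Full point count |E(F_11)| = 7 + 1 = 8.
Hasse bound: |8 − (11+1)| = |-4| = 4 ≤ 2√11 ≈ 6.6332 ✓.


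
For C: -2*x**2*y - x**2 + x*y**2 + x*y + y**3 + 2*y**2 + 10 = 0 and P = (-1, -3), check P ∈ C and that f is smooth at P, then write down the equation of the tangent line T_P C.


Tangent line at P: -4*x + 18*y + 50 = 0.

Step 1: f(-1, -3) = 0, so P lies on C.
Step 2: partial derivatives
  f_x(x, y) = -4*x*y - 2*x + y**2 + y, f_y(x, y) = -2*x**2 + 2*x*y + x + 3*y**2 + 4*y.
  f_x(P) = -4, f_y(P) = 18 (gradient nonzero, so P is smooth).
Step 3: tangent line at P: -4·(x − -1) + 18·(y − -3) = 0.
Expanding: -4*x + 18*y + 50 = 0.


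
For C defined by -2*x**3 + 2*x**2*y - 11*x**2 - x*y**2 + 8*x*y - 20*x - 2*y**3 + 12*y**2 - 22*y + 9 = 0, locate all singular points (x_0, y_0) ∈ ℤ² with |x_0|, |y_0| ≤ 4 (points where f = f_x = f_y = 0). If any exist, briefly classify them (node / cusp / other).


Singular points: {(-1, 2)}; classification: node.

Compute partial derivatives:
  f_x = -6*x**2 + 4*x*y - 22*x - y**2 + 8*y - 20.
  f_y = 2*x**2 - 2*x*y + 8*x - 6*y**2 + 24*y - 22.
Scan x_0 ∈ {−4, ..., 4}. For each x_0, f_y(x_0, y) is a polynomial in y; find its integer roots y ∈ {−4, ..., 4}, then test f_x and f at those candidates.
  x = -4: f_y(-4, y) = -6*y**2 + 32*y - 22; no integer root y with |y| ≤ 4.
  x = -3: f_y(-3, y) = -6*y**2 + 30*y - 28; no integer root y with |y| ≤ 4.
  x = -2: f_y(-2, y) = -6*y**2 + 28*y - 30; vanishes at y ∈ {3}. (-2, 3): f_x = -9 ≠ 0.
  x = -1: f_y(-1, y) = -6*y**2 + 26*y - 28; vanishes at y ∈ {2}. (-1, 2): f_x = 0, f = 0 — SINGULAR.
  x = 0: f_y(0, y) = -6*y**2 + 24*y - 22; no integer root y with |y| ≤ 4.
  x = 1: f_y(1, y) = -6*y**2 + 22*y - 12; vanishes at y ∈ {3}. (1, 3): f_x = -21 ≠ 0.
  x = 2: f_y(2, y) = -6*y**2 + 20*y + 2; no integer root y with |y| ≤ 4.
  x = 3: f_y(3, y) = -6*y**2 + 18*y + 20; no integer root y with |y| ≤ 4.
  x = 4: f_y(4, y) = -6*y**2 + 16*y + 42; no integer root y with |y| ≤ 4.
Only singular point on the grid: (-1, 2).
Classify: substitute x = -1 + u, y = 2 + v and expand: f = -2*u**3 + 2*u**2*v - u**2 - u*v**2 - 2*v**3 + v**2.
No constant or linear terms (consistent with a singular point). Quadratic part: -u**2 + v**2. Cubic part: -2*u**3 + 2*u**2*v - u*v**2 - 2*v**3.
The quadratic part v**2 - u**2 = (v − u)(v + u) splits into two distinct linear factors, so there are two distinct tangent lines y − 2 = ±(x − -1) — this is a node (ordinary double point).
Classification: node.


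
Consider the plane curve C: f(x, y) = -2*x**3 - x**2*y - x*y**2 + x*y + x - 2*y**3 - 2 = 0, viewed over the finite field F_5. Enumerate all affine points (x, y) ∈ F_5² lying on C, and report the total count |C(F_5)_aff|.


Affine F_5-points: {(0, 4)}; count = 1.

For each of the 25 pairs (x, y) ∈ F_5², evaluate f(x, y) mod 5. Record the zeros.
  x = 0: [0↦3, 1↦1, 2↦2, 3↦4, 4↦0]  zeros at y ∈ {4}
  x = 1: [0↦2, 1↦4, 2↦2, 3↦4, 4↦3]  zeros at y ∈ ∅
  x = 2: [0↦4, 1↦3, 2↦1, 3↦1, 4↦1]  zeros at y ∈ ∅
  x = 3: [0↦2, 1↦1, 2↦2, 3↦3, 4↦2]  zeros at y ∈ ∅
  x = 4: [0↦4, 1↦1, 2↦3, 3↦3, 4↦4]  zeros at y ∈ ∅
Collecting zeros: affine points = {(0, 4)}.
Total count |C(F_5)_aff| = 1.


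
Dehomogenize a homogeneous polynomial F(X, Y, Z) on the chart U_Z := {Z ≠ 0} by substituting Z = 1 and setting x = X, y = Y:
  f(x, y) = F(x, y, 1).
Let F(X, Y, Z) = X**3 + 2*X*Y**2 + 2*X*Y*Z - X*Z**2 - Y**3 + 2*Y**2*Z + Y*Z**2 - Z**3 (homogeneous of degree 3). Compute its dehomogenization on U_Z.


f(x, y) = x**3 + 2*x*y**2 + 2*x*y - x - y**3 + 2*y**2 + y - 1

On U_Z we set Z = 1. Each monomial c·X^i·Y^j·Z^k in F becomes c·x^i·y^j·1^k = c·x^i·y^j.
Substituting Z = 1: F(X, Y, 1) = x**3 + 2*x*y**2 + 2*x*y - x - y**3 + 2*y**2 + y - 1.
Note: deg(f) ≤ deg(F) = 3; strict inequality happens when F is divisible by Z (lost terms).


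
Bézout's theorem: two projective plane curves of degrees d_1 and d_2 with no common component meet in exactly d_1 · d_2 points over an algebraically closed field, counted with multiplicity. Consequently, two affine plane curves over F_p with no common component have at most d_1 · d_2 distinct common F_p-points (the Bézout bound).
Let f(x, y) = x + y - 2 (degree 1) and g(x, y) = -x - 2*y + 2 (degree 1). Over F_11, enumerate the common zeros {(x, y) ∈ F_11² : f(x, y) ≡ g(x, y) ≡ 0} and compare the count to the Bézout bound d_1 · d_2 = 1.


Common zeros: {(2, 0)}; count = 1; Bézout bound = 1.

deg(f) = 1, deg(g) = 1, so Bézout bound = 1.
Scan x ∈ F_11. For each x, list the y ∈ F_11 with f(x, y) ≡ 0 and those with g(x, y) ≡ 0 (mod 11); the common zeros in that column are the intersection.
  x = 0: f ≡ 0 at y ∈ {2}; g ≡ 0 at y ∈ {1}; common: ∅.
  x = 1: f ≡ 0 at y ∈ {1}; g ≡ 0 at y ∈ {6}; common: ∅.
  x = 2: f ≡ 0 at y ∈ {0}; g ≡ 0 at y ∈ {0}; common: {0}.
  x = 3: f ≡ 0 at y ∈ {10}; g ≡ 0 at y ∈ {5}; common: ∅.
  x = 4: f ≡ 0 at y ∈ {9}; g ≡ 0 at y ∈ {10}; common: ∅.
  x = 5: f ≡ 0 at y ∈ {8}; g ≡ 0 at y ∈ {4}; common: ∅.
  x = 6: f ≡ 0 at y ∈ {7}; g ≡ 0 at y ∈ {9}; common: ∅.
  x = 7: f ≡ 0 at y ∈ {6}; g ≡ 0 at y ∈ {3}; common: ∅.
  x = 8: f ≡ 0 at y ∈ {5}; g ≡ 0 at y ∈ {8}; common: ∅.
  x = 9: f ≡ 0 at y ∈ {4}; g ≡ 0 at y ∈ {2}; common: ∅.
  x = 10: f ≡ 0 at y ∈ {3}; g ≡ 0 at y ∈ {7}; common: ∅.
Collecting: common zeros = {(2, 0)}, so the count is 1.
Comparison with the Bézout bound: 1 ≤ 1 = deg(f)·deg(g), as expected for curves with no common component (the bound is attained).


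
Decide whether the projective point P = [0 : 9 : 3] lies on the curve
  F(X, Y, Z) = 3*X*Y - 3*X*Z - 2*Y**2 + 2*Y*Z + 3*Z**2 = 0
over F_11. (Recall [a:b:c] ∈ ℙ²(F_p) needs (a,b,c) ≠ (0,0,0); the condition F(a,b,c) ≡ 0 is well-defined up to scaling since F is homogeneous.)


F(0,9,3) ≡ 7 (mod 11); P is NOT on the curve.

Evaluate F(0, 9, 3) term-by-term (mod 11).
  3*X*Y ↦ 3·0·9·1 = 0
  -3*X*Z ↦ -3·0·1·3 = 0
  -2*Y**2 ↦ -2·1·81·1 = -162
  2*Y*Z ↦ 2·1·9·3 = 54
  3*Z**2 ↦ 3·1·1·9 = 27
Sum: F(0, 9, 3) = (0) + (0) + (-162) + (54) + (27) = -81.
Reducing mod 11: -81 ≡ 7 (mod 11).
Since F(a, b, c) ≡ 7 ≠ 0 (mod 11), P does NOT lie on the curve.


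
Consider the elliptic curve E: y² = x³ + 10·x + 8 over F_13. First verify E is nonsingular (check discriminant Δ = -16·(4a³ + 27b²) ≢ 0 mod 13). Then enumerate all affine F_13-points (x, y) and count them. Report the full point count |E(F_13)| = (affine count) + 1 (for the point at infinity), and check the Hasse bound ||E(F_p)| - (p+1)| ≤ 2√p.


Affine points = {(2, 6), (2, 7), (3, 0), (5, 1), (5, 12), (10, 4), (10, 9), (12, 6), (12, 7)}; affine count = 9; |E(F_13)| = 10.

Discriminant check: Δ ∝ 4a³ + 27b² = 4·10³ + 27·8² = 4·1000 + 27·64 ≡ 8 (mod 13). Nonzero ⇒ E is nonsingular.
For each x ∈ F_13, compute rhs = x³ + 10·x + 8 mod 13, then count y ∈ F_13 with y² ≡ rhs.
  x = 0: rhs = 8, matching y values: none (0 points).
  x = 1: rhs = 6, matching y values: none (0 points).
  x = 2: rhs = 10, matching y values: 6, 7 (2 points).
  x = 3: rhs = 0, matching y values: 0 (1 points).
  x = 4: rhs = 8, matching y values: none (0 points).
  x = 5: rhs = 1, matching y values: 1, 12 (2 points).
  x = 6: rhs = 11, matching y values: none (0 points).
  x = 7: rhs = 5, matching y values: none (0 points).
  x = 8: rhs = 2, matching y values: none (0 points).
  x = 9: rhs = 8, matching y values: none (0 points).
  x = 10: rhs = 3, matching y values: 4, 9 (2 points).
  x = 11: rhs = 6, matching y values: none (0 points).
  x = 12: rhs = 10, matching y values: 6, 7 (2 points).
Total affine count: 9.
Full point count |E(F_13)| = 9 + 1 = 10.
Hasse bound: |10 − (13+1)| = |-4| = 4 ≤ 2√13 ≈ 7.2111 ✓.


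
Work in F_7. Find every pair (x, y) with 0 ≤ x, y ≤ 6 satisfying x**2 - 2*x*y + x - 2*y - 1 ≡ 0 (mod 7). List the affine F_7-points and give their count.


Affine F_7-points: {(0, 3), (1, 2), (2, 2), (3, 4), (4, 4), (5, 3)}; count = 6.

For each of the 49 pairs (x, y) ∈ F_7², evaluate f(x, y) mod 7. Record the zeros.
  x = 0: [0↦6, 1↦4, 2↦2, 3↦0, 4↦5, 5↦3, 6↦1]  zeros at y ∈ {3}
  x = 1: [0↦1, 1↦4, 2↦0, 3↦3, 4↦6, 5↦2, 6↦5]  zeros at y ∈ {2}
  x = 2: [0↦5, 1↦6, 2↦0, 3↦1, 4↦2, 5↦3, 6↦4]  zeros at y ∈ {2}
  x = 3: [0↦4, 1↦3, 2↦2, 3↦1, 4↦0, 5↦6, 6↦5]  zeros at y ∈ {4}
  x = 4: [0↦5, 1↦2, 2↦6, 3↦3, 4↦0, 5↦4, 6↦1]  zeros at y ∈ {4}
  x = 5: [0↦1, 1↦3, 2↦5, 3↦0, 4↦2, 5↦4, 6↦6]  zeros at y ∈ {3}
  x = 6: [0↦6, 1↦6, 2↦6, 3↦6, 4↦6, 5↦6, 6↦6]  zeros at y ∈ ∅
Collecting zeros: affine points = {(0, 3), (1, 2), (2, 2), (3, 4), (4, 4), (5, 3)}.
Total count |C(F_7)_aff| = 6.


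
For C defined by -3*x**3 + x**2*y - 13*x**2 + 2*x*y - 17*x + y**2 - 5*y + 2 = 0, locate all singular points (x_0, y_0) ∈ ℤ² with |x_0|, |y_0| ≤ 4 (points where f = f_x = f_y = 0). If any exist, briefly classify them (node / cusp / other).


Singular points: {(-1, 3)}; classification: node.

Compute partial derivatives:
  f_x = -9*x**2 + 2*x*y - 26*x + 2*y - 17.
  f_y = x**2 + 2*x + 2*y - 5.
Scan x_0 ∈ {−4, ..., 4}. For each x_0, f_y(x_0, y) is a polynomial in y; find its integer roots y ∈ {−4, ..., 4}, then test f_x and f at those candidates.
  x = -4: f_y(-4, y) = 2*y + 3; no integer root y with |y| ≤ 4.
  x = -3: f_y(-3, y) = 2*y - 2; vanishes at y ∈ {1}. (-3, 1): f_x = -24 ≠ 0.
  x = -2: f_y(-2, y) = 2*y - 5; no integer root y with |y| ≤ 4.
  x = -1: f_y(-1, y) = 2*y - 6; vanishes at y ∈ {3}. (-1, 3): f_x = 0, f = 0 — SINGULAR.
  x = 0: f_y(0, y) = 2*y - 5; no integer root y with |y| ≤ 4.
  x = 1: f_y(1, y) = 2*y - 2; vanishes at y ∈ {1}. (1, 1): f_x = -48 ≠ 0.
  x = 2: f_y(2, y) = 2*y + 3; no integer root y with |y| ≤ 4.
  x = 3: f_y(3, y) = 2*y + 10; no integer root y with |y| ≤ 4.
  x = 4: f_y(4, y) = 2*y + 19; no integer root y with |y| ≤ 4.
Only singular point on the grid: (-1, 3).
Classify: substitute x = -1 + u, y = 3 + v and expand: f = -3*u**3 + u**2*v - u**2 + v**2.
No constant or linear terms (consistent with a singular point). Quadratic part: -u**2 + v**2. Cubic part: -3*u**3 + u**2*v.
The quadratic part v**2 - u**2 = (v − u)(v + u) splits into two distinct linear factors, so there are two distinct tangent lines y − 3 = ±(x − -1) — this is a node (ordinary double point).
Classification: node.


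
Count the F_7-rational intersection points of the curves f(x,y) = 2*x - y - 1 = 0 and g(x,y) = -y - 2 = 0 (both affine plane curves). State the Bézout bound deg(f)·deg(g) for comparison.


Common zeros: {(3, 5)}; count = 1; Bézout bound = 1.

deg(f) = 1, deg(g) = 1, so Bézout bound = 1.
Scan x ∈ F_7. For each x, list the y ∈ F_7 with f(x, y) ≡ 0 and those with g(x, y) ≡ 0 (mod 7); the common zeros in that column are the intersection.
  x = 0: f ≡ 0 at y ∈ {6}; g ≡ 0 at y ∈ {5}; common: ∅.
  x = 1: f ≡ 0 at y ∈ {1}; g ≡ 0 at y ∈ {5}; common: ∅.
  x = 2: f ≡ 0 at y ∈ {3}; g ≡ 0 at y ∈ {5}; common: ∅.
  x = 3: f ≡ 0 at y ∈ {5}; g ≡ 0 at y ∈ {5}; common: {5}.
  x = 4: f ≡ 0 at y ∈ {0}; g ≡ 0 at y ∈ {5}; common: ∅.
  x = 5: f ≡ 0 at y ∈ {2}; g ≡ 0 at y ∈ {5}; common: ∅.
  x = 6: f ≡ 0 at y ∈ {4}; g ≡ 0 at y ∈ {5}; common: ∅.
Collecting: common zeros = {(3, 5)}, so the count is 1.
Comparison with the Bézout bound: 1 ≤ 1 = deg(f)·deg(g), as expected for curves with no common component (the bound is attained).


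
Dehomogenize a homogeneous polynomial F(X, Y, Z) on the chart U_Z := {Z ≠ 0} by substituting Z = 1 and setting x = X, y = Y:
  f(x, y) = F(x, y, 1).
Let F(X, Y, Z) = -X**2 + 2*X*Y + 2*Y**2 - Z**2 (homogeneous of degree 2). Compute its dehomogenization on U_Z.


f(x, y) = -x**2 + 2*x*y + 2*y**2 - 1

On U_Z we set Z = 1. Each monomial c·X^i·Y^j·Z^k in F becomes c·x^i·y^j·1^k = c·x^i·y^j.
Substituting Z = 1: F(X, Y, 1) = -x**2 + 2*x*y + 2*y**2 - 1.
Note: deg(f) ≤ deg(F) = 2; strict inequality happens when F is divisible by Z (lost terms).


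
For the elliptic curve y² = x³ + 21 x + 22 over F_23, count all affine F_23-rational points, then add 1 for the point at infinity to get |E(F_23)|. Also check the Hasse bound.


Affine points = {(2, 7), (2, 16), (4, 3), (4, 20), (7, 11), (7, 12), (8, 9), (8, 14), (10, 6), (10, 17), (12, 1), (12, 22), (13, 10), (13, 13), (14, 1), (14, 22), (15, 3), (15, 20), (17, 5), (17, 18), (19, 9), (19, 14), (20, 1), (20, 22), (21, 8), (21, 15), (22, 0)}; affine count = 27; |E(F_23)| = 28.

Discriminant check: Δ ∝ 4a³ + 27b² = 4·21³ + 27·22² = 4·9261 + 27·484 ≡ 18 (mod 23). Nonzero ⇒ E is nonsingular.
For each x ∈ F_23, compute rhs = x³ + 21·x + 22 mod 23, then count y ∈ F_23 with y² ≡ rhs.
  x = 0: rhs = 22, matching y values: none (0 points).
  x = 1: rhs = 21, matching y values: none (0 points).
  x = 2: rhs = 3, matching y values: 7, 16 (2 points).
  x = 3: rhs = 20, matching y values: none (0 points).
  x = 4: rhs = 9, matching y values: 3, 20 (2 points).
  x = 5: rhs = 22, matching y values: none (0 points).
  x = 6: rhs = 19, matching y values: none (0 points).
  x = 7: rhs = 6, matching y values: 11, 12 (2 points).
  x = 8: rhs = 12, matching y values: 9, 14 (2 points).
  x = 9: rhs = 20, matching y values: none (0 points).
  x = 10: rhs = 13, matching y values: 6, 17 (2 points).
  x = 11: rhs = 20, matching y values: none (0 points).
  x = 12: rhs = 1, matching y values: 1, 22 (2 points).
  x = 13: rhs = 8, matching y values: 10, 13 (2 points).
  x = 14: rhs = 1, matching y values: 1, 22 (2 points).
  x = 15: rhs = 9, matching y values: 3, 20 (2 points).
  x = 16: rhs = 15, matching y values: none (0 points).
  x = 17: rhs = 2, matching y values: 5, 18 (2 points).
  x = 18: rhs = 22, matching y values: none (0 points).
  x = 19: rhs = 12, matching y values: 9, 14 (2 points).
  x = 20: rhs = 1, matching y values: 1, 22 (2 points).
  x = 21: rhs = 18, matching y values: 8, 15 (2 points).
  x = 22: rhs = 0, matching y values: 0 (1 points).
Total affine count: 27.
Full point count |E(F_23)| = 27 + 1 = 28.
Hasse bound: |28 − (23+1)| = |4| = 4 ≤ 2√23 ≈ 9.5917 ✓.


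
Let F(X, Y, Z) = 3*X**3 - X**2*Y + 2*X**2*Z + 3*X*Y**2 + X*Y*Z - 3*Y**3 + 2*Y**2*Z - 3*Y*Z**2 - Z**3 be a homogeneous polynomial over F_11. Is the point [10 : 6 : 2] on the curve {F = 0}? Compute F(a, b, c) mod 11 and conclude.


F(10,6,2) ≡ 6 (mod 11); P is NOT on the curve.

Evaluate F(10, 6, 2) term-by-term (mod 11).
  3*X**3 ↦ 3·1000·1·1 = 3000
  -X**2*Y ↦ -1·100·6·1 = -600
  2*X**2*Z ↦ 2·100·1·2 = 400
  3*X*Y**2 ↦ 3·10·36·1 = 1080
  X*Y*Z ↦ 1·10·6·2 = 120
  -3*Y**3 ↦ -3·1·216·1 = -648
  2*Y**2*Z ↦ 2·1·36·2 = 144
  -3*Y*Z**2 ↦ -3·1·6·4 = -72
  -Z**3 ↦ -1·1·1·8 = -8
Sum: F(10, 6, 2) = (3000) + (-600) + (400) + (1080) + (120) + (-648) + (144) + (-72) + (-8) = 3416.
Reducing mod 11: 3416 ≡ 6 (mod 11).
Since F(a, b, c) ≡ 6 ≠ 0 (mod 11), P does NOT lie on the curve.


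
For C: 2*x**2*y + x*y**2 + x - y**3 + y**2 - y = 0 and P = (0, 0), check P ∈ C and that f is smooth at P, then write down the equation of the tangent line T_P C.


Tangent line at P: x - y = 0.

Step 1: f(0, 0) = 0, so P lies on C.
Step 2: partial derivatives
  f_x(x, y) = 4*x*y + y**2 + 1, f_y(x, y) = 2*x**2 + 2*x*y - 3*y**2 + 2*y - 1.
  f_x(P) = 1, f_y(P) = -1 (gradient nonzero, so P is smooth).
Step 3: tangent line at P: 1·(x − 0) + -1·(y − 0) = 0.
Expanding: x - y = 0.


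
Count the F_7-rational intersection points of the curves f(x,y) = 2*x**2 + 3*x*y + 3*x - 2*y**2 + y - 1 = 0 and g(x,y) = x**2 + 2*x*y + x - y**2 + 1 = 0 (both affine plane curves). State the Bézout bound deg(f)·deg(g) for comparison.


Common zeros: {(6, 2)}; count = 1; Bézout bound = 4.

deg(f) = 2, deg(g) = 2, so Bézout bound = 4.
Scan x ∈ F_7. For each x, list the y ∈ F_7 with f(x, y) ≡ 0 and those with g(x, y) ≡ 0 (mod 7); the common zeros in that column are the intersection.
  x = 0: f ≡ 0 at y ∈ {2}; g ≡ 0 at y ∈ {1, 6}; common: ∅.
  x = 1: f ≡ 0 at y ∈ ∅; g ≡ 0 at y ∈ {3, 6}; common: ∅.
  x = 2: f ≡ 0 at y ∈ ∅; g ≡ 0 at y ∈ {0, 4}; common: ∅.
  x = 3: f ≡ 0 at y ∈ {6}; g ≡ 0 at y ∈ {2, 4}; common: ∅.
  x = 4: f ≡ 0 at y ∈ {4, 6}; g ≡ 0 at y ∈ {0, 1}; common: ∅.
  x = 5: f ≡ 0 at y ∈ ∅; g ≡ 0 at y ∈ {5}; common: ∅.
  x = 6: f ≡ 0 at y ∈ {2, 4}; g ≡ 0 at y ∈ {2, 3}; common: {2}.
Collecting: common zeros = {(6, 2)}, so the count is 1.
Comparison with the Bézout bound: 1 ≤ 4 = deg(f)·deg(g), as expected for curves with no common component (the affine F_7-count falls short of the bound because intersections may lie at infinity, over extension fields, or carry multiplicity).


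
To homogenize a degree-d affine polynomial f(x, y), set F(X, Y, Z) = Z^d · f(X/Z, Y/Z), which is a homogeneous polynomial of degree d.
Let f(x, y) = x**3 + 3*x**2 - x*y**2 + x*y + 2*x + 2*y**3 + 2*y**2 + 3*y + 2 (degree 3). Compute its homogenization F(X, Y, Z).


F(X, Y, Z) = X**3 + 3*X**2*Z - X*Y**2 + X*Y*Z + 2*X*Z**2 + 2*Y**3 + 2*Y**2*Z + 3*Y*Z**2 + 2*Z**3

deg(f) = 3.
Substitute x = X/Z, y = Y/Z into f, then multiply by Z^3.
  monomial 1·x^3·y^0 ↦ 1·X^3·Y^0·Z^0.
  monomial 3·x^2·y^0 ↦ 3·X^2·Y^0·Z^1.
  monomial -1·x^1·y^2 ↦ -1·X^1·Y^2·Z^0.
  monomial 1·x^1·y^1 ↦ 1·X^1·Y^1·Z^1.
  monomial 2·x^1·y^0 ↦ 2·X^1·Y^0·Z^2.
  monomial 2·x^0·y^3 ↦ 2·X^0·Y^3·Z^0.
  monomial 2·x^0·y^2 ↦ 2·X^0·Y^2·Z^1.
  monomial 3·x^0·y^1 ↦ 3·X^0·Y^1·Z^2.
  monomial 2·x^0·y^0 ↦ 2·X^0·Y^0·Z^3.
Collecting: F(X, Y, Z) = X**3 + 3*X**2*Z - X*Y**2 + X*Y*Z + 2*X*Z**2 + 2*Y**3 + 2*Y**2*Z + 3*Y*Z**2 + 2*Z**3.


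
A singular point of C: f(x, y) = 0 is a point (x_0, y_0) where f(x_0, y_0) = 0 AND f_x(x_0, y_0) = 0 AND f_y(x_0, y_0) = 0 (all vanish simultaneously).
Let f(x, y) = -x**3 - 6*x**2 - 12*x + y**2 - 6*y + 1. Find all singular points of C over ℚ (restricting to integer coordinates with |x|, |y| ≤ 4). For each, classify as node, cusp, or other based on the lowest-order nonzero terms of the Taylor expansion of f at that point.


Singular points: {(-2, 3)}; classification: cusp.

Compute partial derivatives:
  f_x = -3*x**2 - 12*x - 12.
  f_y = 2*y - 6.
Scan x_0 ∈ {−4, ..., 4}. For each x_0, f_y(x_0, y) is a polynomial in y; find its integer roots y ∈ {−4, ..., 4}, then test f_x and f at those candidates.
  x = -4: f_y(-4, y) = 2*y - 6; vanishes at y ∈ {3}. (-4, 3): f_x = -12 ≠ 0.
  x = -3: f_y(-3, y) = 2*y - 6; vanishes at y ∈ {3}. (-3, 3): f_x = -3 ≠ 0.
  x = -2: f_y(-2, y) = 2*y - 6; vanishes at y ∈ {3}. (-2, 3): f_x = 0, f = 0 — SINGULAR.
  x = -1: f_y(-1, y) = 2*y - 6; vanishes at y ∈ {3}. (-1, 3): f_x = -3 ≠ 0.
  x = 0: f_y(0, y) = 2*y - 6; vanishes at y ∈ {3}. (0, 3): f_x = -12 ≠ 0.
  x = 1: f_y(1, y) = 2*y - 6; vanishes at y ∈ {3}. (1, 3): f_x = -27 ≠ 0.
  x = 2: f_y(2, y) = 2*y - 6; vanishes at y ∈ {3}. (2, 3): f_x = -48 ≠ 0.
  x = 3: f_y(3, y) = 2*y - 6; vanishes at y ∈ {3}. (3, 3): f_x = -75 ≠ 0.
  x = 4: f_y(4, y) = 2*y - 6; vanishes at y ∈ {3}. (4, 3): f_x = -108 ≠ 0.
Only singular point on the grid: (-2, 3).
Classify: substitute x = -2 + u, y = 3 + v and expand: f = -u**3 + v**2.
No constant or linear terms (consistent with a singular point). Quadratic part: v**2. Cubic part: -u**3.
The quadratic part v**2 is a perfect square, so there is a single (double) tangent line v = 0, i.e. y = 3. Restricting the cubic part to that line (v = 0) leaves -u**3 ≠ 0, so f is not divisible by v and the branch is v² ≈ u**3 to lowest order — this is a cusp.
Classification: cusp.


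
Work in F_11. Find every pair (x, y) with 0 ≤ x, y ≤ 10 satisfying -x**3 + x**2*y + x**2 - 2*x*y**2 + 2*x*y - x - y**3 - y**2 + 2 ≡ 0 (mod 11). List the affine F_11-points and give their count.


Affine F_11-points: {(0, 1), (1, 1), (1, 3), (1, 4), (2, 6), (4, 8), (5, 9), (6, 4), (6, 8), (7, 5), (8, 10), (9, 4), (10, 8)}; count = 13.

For each of the 121 pairs (x, y) ∈ F_11², evaluate f(x, y) mod 11. Record the zeros.
  x = 0: [0↦2, 1↦0, 2↦1, 3↦10, 4↦10, 5↦6, 6↦3, 7↦6, 8↦9, 9↦6, 10↦2]  zeros at y ∈ {1}
  x = 1: [0↦1, 1↦0, 2↦9, 3↦0, 4↦0, 5↦3, 6↦3, 7↦5, 8↦3, 9↦2, 10↦7]  zeros at y ∈ {1, 3, 4}
  x = 2: [0↦7, 1↦9, 2↦6, 3↦3, 4↦5, 5↦6, 6↦0, 7↦3, 8↦9, 9↦1, 10↦6]  zeros at y ∈ {6}
  x = 3: [0↦3, 1↦10, 2↦8, 3↦2, 4↦8, 5↦9, 6↦10, 7↦5, 8↦10, 9↦8, 10↦4]  zeros at y ∈ ∅
  x = 4: [0↦5, 1↦8, 2↦9, 3↦2, 4↦3, 5↦6, 6↦5, 7↦5, 8↦0, 9↦6, 10↦6]  zeros at y ∈ {8}
  x = 5: [0↦7, 1↦8, 2↦3, 3↦8, 4↦6, 5↦2, 6↦1, 7↦8, 8↦6, 9↦0, 10↦6]  zeros at y ∈ {9}
  x = 6: [0↦3, 1↦4, 2↦6, 3↦3, 4↦0, 5↦2, 6↦3, 7↦8, 8↦0, 9↦6, 10↦9]  zeros at y ∈ {4, 8}
  x = 7: [0↦9, 1↦1, 2↦1, 3↦3, 4↦1, 5↦0, 6↦5, 7↦10, 8↦9, 9↦7, 10↦9]  zeros at y ∈ {5}
  x = 8: [0↦8, 1↦4, 2↦4, 3↦2, 4↦3, 5↦1, 6↦1, 7↦8, 8↦5, 9↦8, 10↦0]  zeros at y ∈ {10}
  x = 9: [0↦5, 1↦7, 2↦9, 3↦5, 4↦0, 5↦10, 6↦7, 7↦7, 8↦4, 9↦3, 10↦9]  zeros at y ∈ {4}
  x = 10: [0↦5, 1↦4, 2↦10, 3↦6, 4↦8, 5↦10, 6↦6, 7↦1, 8↦0, 9↦8, 10↦8]  zeros at y ∈ {8}
Collecting zeros: affine points = {(0, 1), (1, 1), (1, 3), (1, 4), (2, 6), (4, 8), (5, 9), (6, 4), (6, 8), (7, 5), (8, 10), (9, 4), (10, 8)}.
Total count |C(F_11)_aff| = 13.


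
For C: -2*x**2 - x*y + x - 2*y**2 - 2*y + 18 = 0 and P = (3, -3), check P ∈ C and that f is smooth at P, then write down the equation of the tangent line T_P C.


Tangent line at P: -8*x + 7*y + 45 = 0.

Step 1: f(3, -3) = 0, so P lies on C.
Step 2: partial derivatives
  f_x(x, y) = -4*x - y + 1, f_y(x, y) = -x - 4*y - 2.
  f_x(P) = -8, f_y(P) = 7 (gradient nonzero, so P is smooth).
Step 3: tangent line at P: -8·(x − 3) + 7·(y − -3) = 0.
Expanding: -8*x + 7*y + 45 = 0.


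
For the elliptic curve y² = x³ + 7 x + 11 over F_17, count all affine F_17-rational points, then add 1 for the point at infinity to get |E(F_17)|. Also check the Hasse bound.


Affine points = {(1, 6), (1, 11), (2, 4), (2, 13), (3, 5), (3, 12), (4, 1), (4, 16), (5, 1), (5, 16), (8, 1), (8, 16), (9, 2), (9, 15), (11, 5), (11, 12), (12, 2), (12, 15), (13, 2), (13, 15)}; affine count = 20; |E(F_17)| = 21.

Discriminant check: Δ ∝ 4a³ + 27b² = 4·7³ + 27·11² = 4·343 + 27·121 ≡ 15 (mod 17). Nonzero ⇒ E is nonsingular.
For each x ∈ F_17, compute rhs = x³ + 7·x + 11 mod 17, then count y ∈ F_17 with y² ≡ rhs.
  x = 0: rhs = 11, matching y values: none (0 points).
  x = 1: rhs = 2, matching y values: 6, 11 (2 points).
  x = 2: rhs = 16, matching y values: 4, 13 (2 points).
  x = 3: rhs = 8, matching y values: 5, 12 (2 points).
  x = 4: rhs = 1, matching y values: 1, 16 (2 points).
  x = 5: rhs = 1, matching y values: 1, 16 (2 points).
  x = 6: rhs = 14, matching y values: none (0 points).
  x = 7: rhs = 12, matching y values: none (0 points).
  x = 8: rhs = 1, matching y values: 1, 16 (2 points).
  x = 9: rhs = 4, matching y values: 2, 15 (2 points).
  x = 10: rhs = 10, matching y values: none (0 points).
  x = 11: rhs = 8, matching y values: 5, 12 (2 points).
  x = 12: rhs = 4, matching y values: 2, 15 (2 points).
  x = 13: rhs = 4, matching y values: 2, 15 (2 points).
  x = 14: rhs = 14, matching y values: none (0 points).
  x = 15: rhs = 6, matching y values: none (0 points).
  x = 16: rhs = 3, matching y values: none (0 points).
Total affine count: 20.
Full point count |E(F_17)| = 20 + 1 = 21.
Hasse bound: |21 − (17+1)| = |3| = 3 ≤ 2√17 ≈ 8.2462 ✓.


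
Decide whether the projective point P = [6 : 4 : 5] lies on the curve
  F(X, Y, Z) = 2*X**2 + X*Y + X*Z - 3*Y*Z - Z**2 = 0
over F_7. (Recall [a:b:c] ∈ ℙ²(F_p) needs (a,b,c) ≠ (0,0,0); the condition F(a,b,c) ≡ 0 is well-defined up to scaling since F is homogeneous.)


F(6,4,5) ≡ 6 (mod 7); P is NOT on the curve.

Evaluate F(6, 4, 5) term-by-term (mod 7).
  2*X**2 ↦ 2·36·1·1 = 72
  X*Y ↦ 1·6·4·1 = 24
  X*Z ↦ 1·6·1·5 = 30
  -3*Y*Z ↦ -3·1·4·5 = -60
  -Z**2 ↦ -1·1·1·25 = -25
Sum: F(6, 4, 5) = (72) + (24) + (30) + (-60) + (-25) = 41.
Reducing mod 7: 41 ≡ 6 (mod 7).
Since F(a, b, c) ≡ 6 ≠ 0 (mod 7), P does NOT lie on the curve.


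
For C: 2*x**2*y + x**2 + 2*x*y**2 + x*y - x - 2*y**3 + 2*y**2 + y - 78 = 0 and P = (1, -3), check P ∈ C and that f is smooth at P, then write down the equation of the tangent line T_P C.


Tangent line at P: 4*x - 74*y - 226 = 0.

Step 1: f(1, -3) = 0, so P lies on C.
Step 2: partial derivatives
  f_x(x, y) = 4*x*y + 2*x + 2*y**2 + y - 1, f_y(x, y) = 2*x**2 + 4*x*y + x - 6*y**2 + 4*y + 1.
  f_x(P) = 4, f_y(P) = -74 (gradient nonzero, so P is smooth).
Step 3: tangent line at P: 4·(x − 1) + -74·(y − -3) = 0.
Expanding: 4*x - 74*y - 226 = 0.


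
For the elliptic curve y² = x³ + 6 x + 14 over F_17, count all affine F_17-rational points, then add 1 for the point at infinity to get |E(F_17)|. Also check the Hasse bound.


Affine points = {(1, 2), (1, 15), (2, 0), (3, 5), (3, 12), (4, 0), (5, 4), (5, 13), (7, 5), (7, 12), (8, 8), (8, 9), (9, 7), (9, 10), (11, 0)}; affine count = 15; |E(F_17)| = 16.

Discriminant check: Δ ∝ 4a³ + 27b² = 4·6³ + 27·14² = 4·216 + 27·196 ≡ 2 (mod 17). Nonzero ⇒ E is nonsingular.
For each x ∈ F_17, compute rhs = x³ + 6·x + 14 mod 17, then count y ∈ F_17 with y² ≡ rhs.
  x = 0: rhs = 14, matching y values: none (0 points).
  x = 1: rhs = 4, matching y values: 2, 15 (2 points).
  x = 2: rhs = 0, matching y values: 0 (1 points).
  x = 3: rhs = 8, matching y values: 5, 12 (2 points).
  x = 4: rhs = 0, matching y values: 0 (1 points).
  x = 5: rhs = 16, matching y values: 4, 13 (2 points).
  x = 6: rhs = 11, matching y values: none (0 points).
  x = 7: rhs = 8, matching y values: 5, 12 (2 points).
  x = 8: rhs = 13, matching y values: 8, 9 (2 points).
  x = 9: rhs = 15, matching y values: 7, 10 (2 points).
  x = 10: rhs = 3, matching y values: none (0 points).
  x = 11: rhs = 0, matching y values: 0 (1 points).
  x = 12: rhs = 12, matching y values: none (0 points).
  x = 13: rhs = 11, matching y values: none (0 points).
  x = 14: rhs = 3, matching y values: none (0 points).
  x = 15: rhs = 11, matching y values: none (0 points).
  x = 16: rhs = 7, matching y values: none (0 points).
Total affine count: 15.
Full point count |E(F_17)| = 15 + 1 = 16.
Hasse bound: |16 − (17+1)| = |-2| = 2 ≤ 2√17 ≈ 8.2462 ✓.
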